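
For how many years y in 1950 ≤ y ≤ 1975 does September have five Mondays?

8

September has 30 days; it has five Mondays when Monday falls among the first (month-length − 28) days — i.e. when September 1 is one of Monday/Sunday.
September 1 by year: 1950:Fri 1951:Sat 1952:Mon✓ 1953:Tue 1954:Wed 1955:Thu 1956:Sat 1957:Sun✓ 1958:Mon✓ 1959:Tue 1960:Thu 1961:Fri 1962:Sat 1963:Sun✓ 1964:Tue 1965:Wed 1966:Thu 1967:Fri 1968:Sun✓ 1969:Mon✓ 1970:Tue 1971:Wed 1972:Fri 1973:Sat 1974:Sun✓ 1975:Mon✓
Years with five Mondays: 1952, 1957, 1958, 1963, 1968, 1969, 1974, 1975 → 8.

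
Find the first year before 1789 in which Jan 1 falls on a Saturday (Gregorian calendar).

1785

Jan 1 advances by 2 weekdays after a leap year and by 1 after a common year.
1789: Jan 1 is Thursday.
1788: Tuesday (leap)
1787: Monday
1786: Sunday
1785: Saturday
1785 begins on a Saturday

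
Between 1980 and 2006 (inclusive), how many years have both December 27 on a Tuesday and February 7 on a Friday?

Check each year's weekday for December 27 and February 7:
  1980: Sat/Thu  1981: Sun/Sat  1982: Mon/Sun  1983: Tue/Mon  1984: Thu/Tue  1985: Fri/Thu  1986: Sat/Fri  1987: Sun/Sat  1988: Tue/Sun  1989: Wed/Tue  1990: Thu/Wed  1991: Fri/Thu  1992: Sun/Fri  1993: Mon/Sun  1994: Tue/Mon  1995: Wed/Tue  1996: Fri/Wed  1997: Sat/Fri  1998: Sun/Sat  1999: Mon/Sun  2000: Wed/Mon  2001: Thu/Wed  2002: Fri/Thu  2003: Sat/Fri  2004: Mon/Sat  2005: Tue/Mon  2006: Wed/Tue
Both conditions hold in: no year — 0.

0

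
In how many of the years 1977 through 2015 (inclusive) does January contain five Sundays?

January has 31 days; it has five Sundays when Sunday falls among the first (month-length − 28) days — i.e. when January 1 is one of Sunday/Saturday/Friday.
January 1 by year: 1977:Sat✓ 1978:Sun✓ 1979:Mon 1980:Tue 1981:Thu 1982:Fri✓ 1983:Sat✓ 1984:Sun✓ 1985:Tue 1986:Wed 1987:Thu 1988:Fri✓ 1989:Sun✓ 1990:Mon 1991:Tue …(9 more)… 2001:Mon 2002:Tue 2003:Wed 2004:Thu 2005:Sat✓ 2006:Sun✓ 2007:Mon 2008:Tue 2009:Thu 2010:Fri✓ 2011:Sat✓ 2012:Sun✓ 2013:Tue 2014:Wed 2015:Thu
Years with five Sundays: 1977, 1978, 1982, 1983, 1984, 1988, 1989, 1993, 1994, 1995, 1999, 2000, 2005, 2006, 2010, 2011, 2012 → 17.

17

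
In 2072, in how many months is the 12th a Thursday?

1

Check the 12th of each month of 2072: Jan 12: Tue, Feb 12: Fri, Mar 12: Sat, Apr 12: Tue, May 12: Thu, Jun 12: Sun, Jul 12: Tue, Aug 12: Fri, Sep 12: Mon, Oct 12: Wed, Nov 12: Sat, Dec 12: Mon.
Thursday occurs in May — 1 month.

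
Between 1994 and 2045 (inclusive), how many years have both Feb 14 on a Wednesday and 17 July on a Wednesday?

Check each year's weekday for Feb 14 and 17 July:
  1994: Mon/Sun  1995: Tue/Mon  1996: Wed/Wed ✓  1997: Fri/Thu  1998: Sat/Fri  1999: Sun/Sat  2000: Mon/Mon  2001: Wed/Tue  2002: Thu/Wed  2003: Fri/Thu  2004: Sat/Sat  2005: Mon/Sun  2006: Tue/Mon  2007: Wed/Tue  …(24 more)…  2032: Sat/Sat  2033: Mon/Sun  2034: Tue/Mon  2035: Wed/Tue  2036: Thu/Thu  2037: Sat/Fri  2038: Sun/Sat  2039: Mon/Sun  2040: Tue/Tue  2041: Thu/Wed  2042: Fri/Thu  2043: Sat/Fri  2044: Sun/Sun  2045: Tue/Mon
Both conditions hold in: 1996, 2024 — 2.

2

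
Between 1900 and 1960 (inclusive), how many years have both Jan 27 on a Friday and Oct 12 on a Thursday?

6

Check each year's weekday for Jan 27 and Oct 12:
  1900: Sat/Fri  1901: Sun/Sat  1902: Mon/Sun  1903: Tue/Mon  1904: Wed/Wed  1905: Fri/Thu ✓  1906: Sat/Fri  1907: Sun/Sat  1908: Mon/Mon  1909: Wed/Tue  1910: Thu/Wed  1911: Fri/Thu ✓  1912: Sat/Sat  1913: Mon/Sun  …(33 more)…  1947: Mon/Sun  1948: Tue/Tue  1949: Thu/Wed  1950: Fri/Thu ✓  1951: Sat/Fri  1952: Sun/Sun  1953: Tue/Mon  1954: Wed/Tue  1955: Thu/Wed  1956: Fri/Fri  1957: Sun/Sat  1958: Mon/Sun  1959: Tue/Mon  1960: Wed/Wed
Both conditions hold in: 1905, 1911, 1922, 1933, 1939, 1950 — 6.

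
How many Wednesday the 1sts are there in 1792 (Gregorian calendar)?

2

Check the 1st of each month of 1792: Jan 1: Sun, Feb 1: Wed, Mar 1: Thu, Apr 1: Sun, May 1: Tue, Jun 1: Fri, Jul 1: Sun, Aug 1: Wed, Sep 1: Sat, Oct 1: Mon, Nov 1: Thu, Dec 1: Sat.
Wednesday occurs in February, August — 2 months.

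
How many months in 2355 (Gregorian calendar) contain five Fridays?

4

A month of length L has five Fridays iff its first Friday is on day ≤ L−28 (so day 1–3 in a 31-day month, 1–2 in a 30-day month, day 1 in a leap February).
Checking each month of 2355: Jan starts Sat (31d); Feb starts Tue (28d); Mar starts Tue (31d); Apr starts Fri (30d) ✓; May starts Sun (31d); Jun starts Wed (30d); Jul starts Fri (31d) ✓; Aug starts Mon (31d); Sep starts Thu (30d) ✓; Oct starts Sat (31d); Nov starts Tue (30d); Dec starts Thu (31d) ✓.
Five-Friday months: April, July, September, December → 4.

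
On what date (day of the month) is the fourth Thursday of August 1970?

27

August 1, 1970 is a Saturday, so the first Thursday is the 6th.
The fourth Thursday is 6 + 21 = 27.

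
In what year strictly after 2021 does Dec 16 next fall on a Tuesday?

2025

From one year to the next, a fixed date's weekday advances by 1, or by 2 when a Feb 29 lies between the two dates.
2021: December 16 is Thursday.
2022: Friday (+1)
2023: Saturday (+1)
2024: Monday (+2)
2025: Tuesday (+1)
Dec 16 falls on a Tuesday in 2025.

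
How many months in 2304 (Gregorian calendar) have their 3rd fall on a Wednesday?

Check the 3rd of each month of 2304: Jan 3: Sun, Feb 3: Wed, Mar 3: Thu, Apr 3: Sun, May 3: Tue, Jun 3: Fri, Jul 3: Sun, Aug 3: Wed, Sep 3: Sat, Oct 3: Mon, Nov 3: Thu, Dec 3: Sat.
Wednesday occurs in February, August — 2 months.

2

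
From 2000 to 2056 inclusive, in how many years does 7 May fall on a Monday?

Track 7 May's weekday year by year (advancing +1, or +2 across a Feb 29):
  2000: Sun  2001: Mon (+1) ✓  2002: Tue (+1)  2003: Wed (+1)  2004: Fri (+2)
  2005: Sat (+1)  2006: Sun (+1)  2007: Mon (+1) ✓  2008: Wed (+2)  2009: Thu (+1)
  2010: Fri (+1)  2011: Sat (+1)  2012: Mon (+2) ✓  2013: Tue (+1)  … (29 more years) …
  2043: Thu (+1)  2044: Sat (+2)  2045: Sun (+1)  2046: Mon (+1) ✓  2047: Tue (+1)
  2048: Thu (+2)  2049: Fri (+1)  2050: Sat (+1)  2051: Sun (+1)  2052: Tue (+2)
  2053: Wed (+1)  2054: Thu (+1)  2055: Fri (+1)  2056: Sun (+2)
Monday years: 2001, 2007, 2012, 2018, 2029, 2035, 2040, 2046 — 8 in total.

8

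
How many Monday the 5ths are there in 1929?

1

Check the 5th of each month of 1929: Jan 5: Sat, Feb 5: Tue, Mar 5: Tue, Apr 5: Fri, May 5: Sun, Jun 5: Wed, Jul 5: Fri, Aug 5: Mon, Sep 5: Thu, Oct 5: Sat, Nov 5: Tue, Dec 5: Thu.
Monday occurs in August — 1 month.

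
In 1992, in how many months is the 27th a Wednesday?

1

Check the 27th of each month of 1992: Jan 27: Mon, Feb 27: Thu, Mar 27: Fri, Apr 27: Mon, May 27: Wed, Jun 27: Sat, Jul 27: Mon, Aug 27: Thu, Sep 27: Sun, Oct 27: Tue, Nov 27: Fri, Dec 27: Sun.
Wednesday occurs in May — 1 month.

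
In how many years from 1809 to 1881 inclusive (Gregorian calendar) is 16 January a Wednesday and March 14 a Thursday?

Check each year's weekday for 16 January and March 14:
  1809: Mon/Tue  1810: Tue/Wed  1811: Wed/Thu ✓  1812: Thu/Sat  1813: Sat/Sun  1814: Sun/Mon  1815: Mon/Tue  1816: Tue/Thu  1817: Thu/Fri  1818: Fri/Sat  1819: Sat/Sun  1820: Sun/Tue  1821: Tue/Wed  1822: Wed/Thu ✓  …(45 more)…  1868: Thu/Sat  1869: Sat/Sun  1870: Sun/Mon  1871: Mon/Tue  1872: Tue/Thu  1873: Thu/Fri  1874: Fri/Sat  1875: Sat/Sun  1876: Sun/Tue  1877: Tue/Wed  1878: Wed/Thu ✓  1879: Thu/Fri  1880: Fri/Sun  1881: Sun/Mon
Both conditions hold in: 1811, 1822, 1833, 1839, 1850, 1861, 1867, 1878 — 8.

8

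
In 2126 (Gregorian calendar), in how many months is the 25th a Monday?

Check the 25th of each month of 2126: Jan 25: Fri, Feb 25: Mon, Mar 25: Mon, Apr 25: Thu, May 25: Sat, Jun 25: Tue, Jul 25: Thu, Aug 25: Sun, Sep 25: Wed, Oct 25: Fri, Nov 25: Mon, Dec 25: Wed.
Monday occurs in February, March, November — 3 months.

3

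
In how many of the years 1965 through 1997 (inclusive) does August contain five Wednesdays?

August has 31 days; it has five Wednesdays when Wednesday falls among the first (month-length − 28) days — i.e. when August 1 is one of Wednesday/Tuesday/Monday.
August 1 by year: 1965:Sun 1966:Mon✓ 1967:Tue✓ 1968:Thu 1969:Fri 1970:Sat 1971:Sun 1972:Tue✓ 1973:Wed✓ 1974:Thu 1975:Fri 1976:Sun 1977:Mon✓ 1978:Tue✓ 1979:Wed✓ …(3 more)… 1983:Mon✓ 1984:Wed✓ 1985:Thu 1986:Fri 1987:Sat 1988:Mon✓ 1989:Tue✓ 1990:Wed✓ 1991:Thu 1992:Sat 1993:Sun 1994:Mon✓ 1995:Tue✓ 1996:Thu 1997:Fri
Years with five Wednesdays: 1966, 1967, 1972, 1973, 1977, 1978, 1979, 1983, 1984, 1988, 1989, 1990, 1994, 1995 → 14.

14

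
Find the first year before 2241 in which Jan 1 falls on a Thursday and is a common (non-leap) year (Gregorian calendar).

2235

Jan 1 advances by 2 weekdays after a leap year and by 1 after a common year.
2241: Jan 1 is Friday.
2240: Wednesday (leap)
2239: Tuesday
2238: Monday
2237: Sunday
2236: Friday (leap)
2235: Thursday
2235 begins on a Thursday and is a common year.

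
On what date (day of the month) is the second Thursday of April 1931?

9

April 1, 1931 is a Wednesday, so the first Thursday is the 2nd.
The second Thursday is 2 + 7 = 9.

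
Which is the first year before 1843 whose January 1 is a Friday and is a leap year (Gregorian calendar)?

1836

Jan 1 advances by 2 weekdays after a leap year and by 1 after a common year.
1843: Jan 1 is Sunday.
1842: Saturday
1841: Friday
1840: Wednesday (leap)
1839: Tuesday
1838: Monday
1837: Sunday
1836: Friday (leap)
1836 begins on a Friday and is a leap year.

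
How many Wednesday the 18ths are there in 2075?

Check the 18th of each month of 2075: Jan 18: Fri, Feb 18: Mon, Mar 18: Mon, Apr 18: Thu, May 18: Sat, Jun 18: Tue, Jul 18: Thu, Aug 18: Sun, Sep 18: Wed, Oct 18: Fri, Nov 18: Mon, Dec 18: Wed.
Wednesday occurs in September, December — 2 months.

2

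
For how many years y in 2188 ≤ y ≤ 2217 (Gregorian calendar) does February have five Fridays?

February has 28 days (29 in leap years); it has five Fridays when Friday falls among the first (month-length − 28) days — i.e. when February 1 is Friday in a leap year (never in a common year).
February 1 by year: 2188:Fri✓ 2189:Sun 2190:Mon 2191:Tue 2192:Wed 2193:Fri 2194:Sat 2195:Sun 2196:Mon 2197:Wed 2198:Thu 2199:Fri 2200:Sat 2201:Sun 2202:Mon 2203:Tue 2204:Wed 2205:Fri 2206:Sat 2207:Sun 2208:Mon 2209:Wed 2210:Thu 2211:Fri 2212:Sat 2213:Mon 2214:Tue 2215:Wed 2216:Thu 2217:Sat
Years with five Fridays: 2188 → 1.

1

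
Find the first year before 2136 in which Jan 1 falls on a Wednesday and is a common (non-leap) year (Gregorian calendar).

Jan 1 advances by 2 weekdays after a leap year and by 1 after a common year.
2136: Jan 1 is Sunday (leap).
2135: Saturday
2134: Friday
2133: Thursday
2132: Tuesday (leap)
2131: Monday
2130: Sunday
2129: Saturday
2128: Thursday (leap)
2127: Wednesday
2127 begins on a Wednesday and is a common year.

2127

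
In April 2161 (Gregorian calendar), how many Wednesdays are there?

April 2161 has 30 days and begins on Wednesday.
The first Wednesday is April 1.
Wednesdays fall on 1, 8, 15, 22, 29 — that's 5.

5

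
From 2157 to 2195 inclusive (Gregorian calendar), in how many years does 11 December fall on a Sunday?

Track 11 December's weekday year by year (advancing +1, or +2 across a Feb 29):
  2157: Sun ✓  2158: Mon (+1)  2159: Tue (+1)  2160: Thu (+2)  2161: Fri (+1)
  2162: Sat (+1)  2163: Sun (+1) ✓  2164: Tue (+2)  2165: Wed (+1)  2166: Thu (+1)
  2167: Fri (+1)  2168: Sun (+2) ✓  2169: Mon (+1)  2170: Tue (+1)  … (11 more years) …
  2182: Wed (+1)  2183: Thu (+1)  2184: Sat (+2)  2185: Sun (+1) ✓  2186: Mon (+1)
  2187: Tue (+1)  2188: Thu (+2)  2189: Fri (+1)  2190: Sat (+1)  2191: Sun (+1) ✓
  2192: Tue (+2)  2193: Wed (+1)  2194: Thu (+1)  2195: Fri (+1)
Sunday years: 2157, 2163, 2168, 2174, 2185, 2191 — 6 in total.

6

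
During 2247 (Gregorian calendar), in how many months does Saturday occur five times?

4

A month of length L has five Saturdays iff its first Saturday is on day ≤ L−28 (so day 1–3 in a 31-day month, 1–2 in a 30-day month, day 1 in a leap February).
Checking each month of 2247: Jan starts Fri (31d) ✓; Feb starts Mon (28d); Mar starts Mon (31d); Apr starts Thu (30d); May starts Sat (31d) ✓; Jun starts Tue (30d); Jul starts Thu (31d) ✓; Aug starts Sun (31d); Sep starts Wed (30d); Oct starts Fri (31d) ✓; Nov starts Mon (30d); Dec starts Wed (31d).
Five-Saturday months: January, May, July, October → 4.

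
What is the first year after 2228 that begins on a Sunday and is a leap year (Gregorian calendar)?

Jan 1 advances by 2 weekdays after a leap year and by 1 after a common year.
2228: Jan 1 is Tuesday (leap).
2229: Thursday
2230: Friday
2231: Saturday
2232: Sunday (leap)
2232 begins on a Sunday and is a leap year.

2232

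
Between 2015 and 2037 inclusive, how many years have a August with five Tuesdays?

August has 31 days; it has five Tuesdays when Tuesday falls among the first (month-length − 28) days — i.e. when August 1 is one of Tuesday/Monday/Sunday.
August 1 by year: 2015:Sat 2016:Mon✓ 2017:Tue✓ 2018:Wed 2019:Thu 2020:Sat 2021:Sun✓ 2022:Mon✓ 2023:Tue✓ 2024:Thu 2025:Fri 2026:Sat 2027:Sun✓ 2028:Tue✓ 2029:Wed 2030:Thu 2031:Fri 2032:Sun✓ 2033:Mon✓ 2034:Tue✓ 2035:Wed 2036:Fri 2037:Sat
Years with five Tuesdays: 2016, 2017, 2021, 2022, 2023, 2027, 2028, 2032, 2033, 2034 → 10.

10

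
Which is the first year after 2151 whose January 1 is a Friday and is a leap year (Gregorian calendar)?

2168

Jan 1 advances by 2 weekdays after a leap year and by 1 after a common year.
2151: Jan 1 is Friday.
2152: Saturday (leap)
2153: Monday
2154: Tuesday
2155: Wednesday
2156: Thursday (leap)
2157: Saturday
2158: Sunday
2159: Monday
2160: Tuesday (leap)
2161: Thursday
2162: Friday
2163: Saturday
2164: Sunday (leap)
2165: Tuesday
2166: Wednesday
2167: Thursday
2168: Friday (leap)
2168 begins on a Friday and is a leap year.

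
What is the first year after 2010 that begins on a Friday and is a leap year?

Jan 1 advances by 2 weekdays after a leap year and by 1 after a common year.
2010: Jan 1 is Friday.
2011: Saturday
2012: Sunday (leap)
2013: Tuesday
2014: Wednesday
2015: Thursday
2016: Friday (leap)
2016 begins on a Friday and is a leap year.

2016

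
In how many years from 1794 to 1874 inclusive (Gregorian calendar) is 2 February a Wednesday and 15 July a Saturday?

2

Check each year's weekday for 2 February and 15 July:
  1794: Sun/Tue  1795: Mon/Wed  1796: Tue/Fri  1797: Thu/Sat  1798: Fri/Sun  1799: Sat/Mon  1800: Sun/Tue  1801: Mon/Wed  1802: Tue/Thu  1803: Wed/Fri  1804: Thu/Sun  1805: Sat/Mon  1806: Sun/Tue  1807: Mon/Wed  …(53 more)…  1861: Sat/Mon  1862: Sun/Tue  1863: Mon/Wed  1864: Tue/Fri  1865: Thu/Sat  1866: Fri/Sun  1867: Sat/Mon  1868: Sun/Wed  1869: Tue/Thu  1870: Wed/Fri  1871: Thu/Sat  1872: Fri/Mon  1873: Sun/Tue  1874: Mon/Wed
Both conditions hold in: 1820, 1848 — 2.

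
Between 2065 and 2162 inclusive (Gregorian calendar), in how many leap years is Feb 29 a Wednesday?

4

Leap years in 2065–2162: 23 of them.
Feb 29 weekday advances by 5 (mod 7) from one leap year to the next four years later (or differs when a century non-leap intervenes).
Leap-day weekdays: 2068:Wed✓ 2072:Mon 2076:Sat 2080:Thu 2084:Tue 2088:Sun 2092:Fri 2096:Wed✓ 2104:Fri 2108:Wed✓ 2112:Mon 2116:Sat 2120:Thu 2124:Tue 2128:Sun 2132:Fri 2136:Wed✓ 2140:Mon 2144:Sat 2148:Thu 2152:Tue 2156:Sun 2160:Fri
Wednesday: 2068, 2096, 2108, 2136 → 4.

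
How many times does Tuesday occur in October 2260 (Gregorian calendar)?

5

October 2260 has 31 days and begins on Monday.
The first Tuesday is October 2.
Tuesdays fall on 2, 9, 16, 23, 30 — that's 5.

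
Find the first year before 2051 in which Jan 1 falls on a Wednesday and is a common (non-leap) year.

Jan 1 advances by 2 weekdays after a leap year and by 1 after a common year.
2051: Jan 1 is Sunday.
2050: Saturday
2049: Friday
2048: Wednesday (leap)
2047: Tuesday
2046: Monday
2045: Sunday
2044: Friday (leap)
2043: Thursday
2042: Wednesday
2042 begins on a Wednesday and is a common year.

2042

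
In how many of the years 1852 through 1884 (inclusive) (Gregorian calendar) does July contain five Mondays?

14

July has 31 days; it has five Mondays when Monday falls among the first (month-length − 28) days — i.e. when July 1 is one of Monday/Sunday/Saturday.
July 1 by year: 1852:Thu 1853:Fri 1854:Sat✓ 1855:Sun✓ 1856:Tue 1857:Wed 1858:Thu 1859:Fri 1860:Sun✓ 1861:Mon✓ 1862:Tue 1863:Wed 1864:Fri 1865:Sat✓ 1866:Sun✓ …(3 more)… 1870:Fri 1871:Sat✓ 1872:Mon✓ 1873:Tue 1874:Wed 1875:Thu 1876:Sat✓ 1877:Sun✓ 1878:Mon✓ 1879:Tue 1880:Thu 1881:Fri 1882:Sat✓ 1883:Sun✓ 1884:Tue
Years with five Mondays: 1854, 1855, 1860, 1861, 1865, 1866, 1867, 1871, 1872, 1876, 1877, 1878, 1882, 1883 → 14.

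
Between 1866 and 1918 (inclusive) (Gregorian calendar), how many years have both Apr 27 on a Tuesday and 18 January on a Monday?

6

Check each year's weekday for Apr 27 and 18 January:
  1866: Fri/Thu  1867: Sat/Fri  1868: Mon/Sat  1869: Tue/Mon ✓  1870: Wed/Tue  1871: Thu/Wed  1872: Sat/Thu  1873: Sun/Sat  1874: Mon/Sun  1875: Tue/Mon ✓  1876: Thu/Tue  1877: Fri/Thu  1878: Sat/Fri  1879: Sun/Sat  …(25 more)…  1905: Thu/Wed  1906: Fri/Thu  1907: Sat/Fri  1908: Mon/Sat  1909: Tue/Mon ✓  1910: Wed/Tue  1911: Thu/Wed  1912: Sat/Thu  1913: Sun/Sat  1914: Mon/Sun  1915: Tue/Mon ✓  1916: Thu/Tue  1917: Fri/Thu  1918: Sat/Fri
Both conditions hold in: 1869, 1875, 1886, 1897, 1909, 1915 — 6.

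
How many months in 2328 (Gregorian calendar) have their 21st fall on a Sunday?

Check the 21st of each month of 2328: Jan 21: Sat, Feb 21: Tue, Mar 21: Wed, Apr 21: Sat, May 21: Mon, Jun 21: Thu, Jul 21: Sat, Aug 21: Tue, Sep 21: Fri, Oct 21: Sun, Nov 21: Wed, Dec 21: Fri.
Sunday occurs in October — 1 month.

1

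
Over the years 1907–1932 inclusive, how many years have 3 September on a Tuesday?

Track 3 September's weekday year by year (advancing +1, or +2 across a Feb 29):
  1907: Tue ✓  1908: Thu (+2)  1909: Fri (+1)  1910: Sat (+1)  1911: Sun (+1)
  1912: Tue (+2) ✓  1913: Wed (+1)  1914: Thu (+1)  1915: Fri (+1)  1916: Sun (+2)
  1917: Mon (+1)  1918: Tue (+1) ✓  1919: Wed (+1)  1920: Fri (+2)  1921: Sat (+1)
  1922: Sun (+1)  1923: Mon (+1)  1924: Wed (+2)  1925: Thu (+1)  1926: Fri (+1)
  1927: Sat (+1)  1928: Mon (+2)  1929: Tue (+1) ✓  1930: Wed (+1)  1931: Thu (+1)
  1932: Sat (+2)
Tuesday years: 1907, 1912, 1918, 1929 — 4 in total.

4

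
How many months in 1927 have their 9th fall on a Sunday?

2

Check the 9th of each month of 1927: Jan 9: Sun, Feb 9: Wed, Mar 9: Wed, Apr 9: Sat, May 9: Mon, Jun 9: Thu, Jul 9: Sat, Aug 9: Tue, Sep 9: Fri, Oct 9: Sun, Nov 9: Wed, Dec 9: Fri.
Sunday occurs in January, October — 2 months.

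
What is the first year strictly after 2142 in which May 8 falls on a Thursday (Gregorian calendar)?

2149

From one year to the next, a fixed date's weekday advances by 1, or by 2 when a Feb 29 lies between the two dates.
2142: May 8 is Tuesday.
2143: Wednesday (+1)
2144: Friday (+2)
2145: Saturday (+1)
2146: Sunday (+1)
2147: Monday (+1)
2148: Wednesday (+2)
2149: Thursday (+1)
May 8 falls on a Thursday in 2149.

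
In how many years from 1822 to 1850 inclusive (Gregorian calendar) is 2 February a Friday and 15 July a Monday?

Check each year's weekday for 2 February and 15 July:
  1822: Sat/Mon  1823: Sun/Tue  1824: Mon/Thu  1825: Wed/Fri  1826: Thu/Sat  1827: Fri/Sun  1828: Sat/Tue  1829: Mon/Wed  1830: Tue/Thu  1831: Wed/Fri  1832: Thu/Sun  1833: Sat/Mon  1834: Sun/Tue  1835: Mon/Wed  1836: Tue/Fri  1837: Thu/Sat  1838: Fri/Sun  1839: Sat/Mon  1840: Sun/Wed  1841: Tue/Thu  1842: Wed/Fri  1843: Thu/Sat  1844: Fri/Mon ✓  1845: Sun/Tue  1846: Mon/Wed  1847: Tue/Thu  1848: Wed/Sat  1849: Fri/Sun  1850: Sat/Mon
Both conditions hold in: 1844 — 1.

1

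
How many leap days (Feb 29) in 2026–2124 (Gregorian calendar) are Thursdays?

3

Leap years in 2026–2124: 24 of them.
Feb 29 weekday advances by 5 (mod 7) from one leap year to the next four years later (or differs when a century non-leap intervenes).
Leap-day weekdays: 2028:Tue 2032:Sun 2036:Fri 2040:Wed 2044:Mon 2048:Sat 2052:Thu✓ 2056:Tue 2060:Sun 2064:Fri 2068:Wed 2072:Mon 2076:Sat 2080:Thu✓ 2084:Tue 2088:Sun 2092:Fri 2096:Wed 2104:Fri 2108:Wed 2112:Mon 2116:Sat 2120:Thu✓ 2124:Tue
Thursday: 2052, 2080, 2120 → 3.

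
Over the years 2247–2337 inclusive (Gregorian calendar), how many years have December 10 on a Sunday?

13

Track December 10's weekday year by year (advancing +1, or +2 across a Feb 29):
  2247: Fri  2248: Sun (+2) ✓  2249: Mon (+1)  2250: Tue (+1)  2251: Wed (+1)
  2252: Fri (+2)  2253: Sat (+1)  2254: Sun (+1) ✓  2255: Mon (+1)  2256: Wed (+2)
  2257: Thu (+1)  2258: Fri (+1)  2259: Sat (+1)  2260: Mon (+2)  … (63 more years) …
  2324: Wed (+2)  2325: Thu (+1)  2326: Fri (+1)  2327: Sat (+1)  2328: Mon (+2)
  2329: Tue (+1)  2330: Wed (+1)  2331: Thu (+1)  2332: Sat (+2)  2333: Sun (+1) ✓
  2334: Mon (+1)  2335: Tue (+1)  2336: Thu (+2)  2337: Fri (+1)
Sunday years: 2248, 2254, 2265, 2271, 2276, 2282, 2293, 2299, 2305, 2311, 2316, 2322, 2333 — 13 in total.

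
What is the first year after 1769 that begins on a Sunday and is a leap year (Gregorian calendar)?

Jan 1 advances by 2 weekdays after a leap year and by 1 after a common year.
1769: Jan 1 is Sunday.
1770: Monday
1771: Tuesday
1772: Wednesday (leap)
1773: Friday
1774: Saturday
1775: Sunday
1776: Monday (leap)
1777: Wednesday
1778: Thursday
1779: Friday
1780: Saturday (leap)
1781: Monday
1782: Tuesday
1783: Wednesday
1784: Thursday (leap)
1785: Saturday
1786: Sunday
1787: Monday
1788: Tuesday (leap)
1789: Thursday
1790: Friday
1791: Saturday
1792: Sunday (leap)
1792 begins on a Sunday and is a leap year.

1792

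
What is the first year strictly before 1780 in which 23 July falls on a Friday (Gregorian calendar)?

From one year to the next, a fixed date's weekday advances by 1, or by 2 when a Feb 29 lies between the two dates.
1780: July 23 is Sunday.
1779: Friday (−2)
23 July falls on a Friday in 1779.

1779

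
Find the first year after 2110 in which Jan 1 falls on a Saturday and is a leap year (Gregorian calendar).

2124

Jan 1 advances by 2 weekdays after a leap year and by 1 after a common year.
2110: Jan 1 is Wednesday.
2111: Thursday
2112: Friday (leap)
2113: Sunday
2114: Monday
2115: Tuesday
2116: Wednesday (leap)
2117: Friday
2118: Saturday
2119: Sunday
2120: Monday (leap)
2121: Wednesday
2122: Thursday
2123: Friday
2124: Saturday (leap)
2124 begins on a Saturday and is a leap year.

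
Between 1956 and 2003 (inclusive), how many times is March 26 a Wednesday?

Track March 26's weekday year by year (advancing +1, or +2 across a Feb 29):
  1956: Mon  1957: Tue (+1)  1958: Wed (+1) ✓  1959: Thu (+1)  1960: Sat (+2)
  1961: Sun (+1)  1962: Mon (+1)  1963: Tue (+1)  1964: Thu (+2)  1965: Fri (+1)
  1966: Sat (+1)  1967: Sun (+1)  1968: Tue (+2)  1969: Wed (+1) ✓  … (20 more years) …
  1990: Mon (+1)  1991: Tue (+1)  1992: Thu (+2)  1993: Fri (+1)  1994: Sat (+1)
  1995: Sun (+1)  1996: Tue (+2)  1997: Wed (+1) ✓  1998: Thu (+1)  1999: Fri (+1)
  2000: Sun (+2)  2001: Mon (+1)  2002: Tue (+1)  2003: Wed (+1) ✓
Wednesday years: 1958, 1969, 1975, 1980, 1986, 1997, 2003 — 7 in total.

7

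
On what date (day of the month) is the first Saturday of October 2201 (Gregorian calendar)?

October 1, 2201 is a Thursday, so the first Saturday is the 3rd.
The first Saturday is 3 + 0 = 3.

3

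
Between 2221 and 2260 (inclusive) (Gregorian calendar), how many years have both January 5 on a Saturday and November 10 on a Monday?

Check each year's weekday for January 5 and November 10:
  2221: Fri/Sat  2222: Sat/Sun  2223: Sun/Mon  2224: Mon/Wed  2225: Wed/Thu  2226: Thu/Fri  2227: Fri/Sat  2228: Sat/Mon ✓  2229: Mon/Tue  2230: Tue/Wed  2231: Wed/Thu  2232: Thu/Sat  2233: Sat/Sun  2234: Sun/Mon  …(12 more)…  2247: Tue/Wed  2248: Wed/Fri  2249: Fri/Sat  2250: Sat/Sun  2251: Sun/Mon  2252: Mon/Wed  2253: Wed/Thu  2254: Thu/Fri  2255: Fri/Sat  2256: Sat/Mon ✓  2257: Mon/Tue  2258: Tue/Wed  2259: Wed/Thu  2260: Thu/Sat
Both conditions hold in: 2228, 2256 — 2.

2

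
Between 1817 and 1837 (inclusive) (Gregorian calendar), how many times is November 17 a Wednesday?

3

Track November 17's weekday year by year (advancing +1, or +2 across a Feb 29):
  1817: Mon  1818: Tue (+1)  1819: Wed (+1) ✓  1820: Fri (+2)  1821: Sat (+1)
  1822: Sun (+1)  1823: Mon (+1)  1824: Wed (+2) ✓  1825: Thu (+1)  1826: Fri (+1)
  1827: Sat (+1)  1828: Mon (+2)  1829: Tue (+1)  1830: Wed (+1) ✓  1831: Thu (+1)
  1832: Sat (+2)  1833: Sun (+1)  1834: Mon (+1)  1835: Tue (+1)  1836: Thu (+2)
  1837: Fri (+1)
Wednesday years: 1819, 1824, 1830 — 3 in total.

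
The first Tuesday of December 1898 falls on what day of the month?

December 1, 1898 is a Thursday, so the first Tuesday is the 6th.
The first Tuesday is 6 + 0 = 6.

6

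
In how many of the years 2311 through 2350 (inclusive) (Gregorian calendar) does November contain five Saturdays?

12

November has 30 days; it has five Saturdays when Saturday falls among the first (month-length − 28) days — i.e. when November 1 is one of Saturday/Friday.
November 1 by year: 2311:Wed 2312:Fri✓ 2313:Sat✓ 2314:Sun 2315:Mon 2316:Wed 2317:Thu 2318:Fri✓ 2319:Sat✓ 2320:Mon 2321:Tue 2322:Wed 2323:Thu 2324:Sat✓ 2325:Sun …(10 more)… 2336:Sun 2337:Mon 2338:Tue 2339:Wed 2340:Fri✓ 2341:Sat✓ 2342:Sun 2343:Mon 2344:Wed 2345:Thu 2346:Fri✓ 2347:Sat✓ 2348:Mon 2349:Tue 2350:Wed
Years with five Saturdays: 2312, 2313, 2318, 2319, 2324, 2329, 2330, 2335, 2340, 2341, 2346, 2347 → 12.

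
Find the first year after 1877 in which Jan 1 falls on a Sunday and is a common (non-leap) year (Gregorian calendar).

1882

Jan 1 advances by 2 weekdays after a leap year and by 1 after a common year.
1877: Jan 1 is Monday.
1878: Tuesday
1879: Wednesday
1880: Thursday (leap)
1881: Saturday
1882: Sunday
1882 begins on a Sunday and is a common year.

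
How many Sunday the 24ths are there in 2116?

Check the 24th of each month of 2116: Jan 24: Fri, Feb 24: Mon, Mar 24: Tue, Apr 24: Fri, May 24: Sun, Jun 24: Wed, Jul 24: Fri, Aug 24: Mon, Sep 24: Thu, Oct 24: Sat, Nov 24: Tue, Dec 24: Thu.
Sunday occurs in May — 1 month.

1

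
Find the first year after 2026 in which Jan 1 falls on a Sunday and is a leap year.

2040

Jan 1 advances by 2 weekdays after a leap year and by 1 after a common year.
2026: Jan 1 is Thursday.
2027: Friday
2028: Saturday (leap)
2029: Monday
2030: Tuesday
2031: Wednesday
2032: Thursday (leap)
2033: Saturday
2034: Sunday
2035: Monday
2036: Tuesday (leap)
2037: Thursday
2038: Friday
2039: Saturday
2040: Sunday (leap)
2040 begins on a Sunday and is a leap year.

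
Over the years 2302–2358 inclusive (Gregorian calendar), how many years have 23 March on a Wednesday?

Track 23 March's weekday year by year (advancing +1, or +2 across a Feb 29):
  2302: Sun  2303: Mon (+1)  2304: Wed (+2) ✓  2305: Thu (+1)  2306: Fri (+1)
  2307: Sat (+1)  2308: Mon (+2)  2309: Tue (+1)  2310: Wed (+1) ✓  2311: Thu (+1)
  2312: Sat (+2)  2313: Sun (+1)  2314: Mon (+1)  2315: Tue (+1)  … (29 more years) …
  2345: Fri (+1)  2346: Sat (+1)  2347: Sun (+1)  2348: Tue (+2)  2349: Wed (+1) ✓
  2350: Thu (+1)  2351: Fri (+1)  2352: Sun (+2)  2353: Mon (+1)  2354: Tue (+1)
  2355: Wed (+1) ✓  2356: Fri (+2)  2357: Sat (+1)  2358: Sun (+1)
Wednesday years: 2304, 2310, 2321, 2327, 2332, 2338, 2349, 2355 — 8 in total.

8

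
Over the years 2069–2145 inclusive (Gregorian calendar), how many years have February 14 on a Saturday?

Track February 14's weekday year by year (advancing +1, or +2 across a Feb 29):
  2069: Thu  2070: Fri (+1)  2071: Sat (+1) ✓  2072: Sun (+1)  2073: Tue (+2)
  2074: Wed (+1)  2075: Thu (+1)  2076: Fri (+1)  2077: Sun (+2)  2078: Mon (+1)
  2079: Tue (+1)  2080: Wed (+1)  2081: Fri (+2)  2082: Sat (+1) ✓  … (49 more years) …
  2132: Thu (+1)  2133: Sat (+2) ✓  2134: Sun (+1)  2135: Mon (+1)  2136: Tue (+1)
  2137: Thu (+2)  2138: Fri (+1)  2139: Sat (+1) ✓  2140: Sun (+1)  2141: Tue (+2)
  2142: Wed (+1)  2143: Thu (+1)  2144: Fri (+1)  2145: Sun (+2)
Saturday years: 2071, 2082, 2088, 2093, 2099, 2105, 2111, 2122, 2128, 2133, 2139 — 11 in total.

11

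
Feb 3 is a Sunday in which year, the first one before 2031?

From one year to the next, a fixed date's weekday advances by 1, or by 2 when a Feb 29 lies between the two dates.
2031: February 3 is Monday.
2030: Sunday (−1)
Feb 3 falls on a Sunday in 2030.

2030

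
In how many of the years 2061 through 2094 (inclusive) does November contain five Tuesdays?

November has 30 days; it has five Tuesdays when Tuesday falls among the first (month-length − 28) days — i.e. when November 1 is one of Tuesday/Monday.
November 1 by year: 2061:Tue✓ 2062:Wed 2063:Thu 2064:Sat 2065:Sun 2066:Mon✓ 2067:Tue✓ 2068:Thu 2069:Fri 2070:Sat 2071:Sun 2072:Tue✓ 2073:Wed 2074:Thu 2075:Fri …(4 more)… 2080:Fri 2081:Sat 2082:Sun 2083:Mon✓ 2084:Wed 2085:Thu 2086:Fri 2087:Sat 2088:Mon✓ 2089:Tue✓ 2090:Wed 2091:Thu 2092:Sat 2093:Sun 2094:Mon✓
Years with five Tuesdays: 2061, 2066, 2067, 2072, 2077, 2078, 2083, 2088, 2089, 2094 → 10.

10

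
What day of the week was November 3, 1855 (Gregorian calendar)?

January 1, 1855 is a Monday.
November 3 is day 307 of the year, i.e. 306 days after Jan 1.
306 mod 7 = 5, so advance 5 weekdays from Monday: Saturday.

Saturday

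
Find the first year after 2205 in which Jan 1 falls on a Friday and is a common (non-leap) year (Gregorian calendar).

2213

Jan 1 advances by 2 weekdays after a leap year and by 1 after a common year.
2205: Jan 1 is Tuesday.
2206: Wednesday
2207: Thursday
2208: Friday (leap)
2209: Sunday
2210: Monday
2211: Tuesday
2212: Wednesday (leap)
2213: Friday
2213 begins on a Friday and is a common year.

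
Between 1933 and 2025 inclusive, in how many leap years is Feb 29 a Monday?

3

Leap years in 1933–2025: 23 of them.
Feb 29 weekday advances by 5 (mod 7) from one leap year to the next four years later (or differs when a century non-leap intervenes).
Leap-day weekdays: 1936:Sat 1940:Thu 1944:Tue 1948:Sun 1952:Fri 1956:Wed 1960:Mon✓ 1964:Sat 1968:Thu 1972:Tue 1976:Sun 1980:Fri 1984:Wed 1988:Mon✓ 1992:Sat 1996:Thu 2000:Tue 2004:Sun 2008:Fri 2012:Wed 2016:Mon✓ 2020:Sat 2024:Thu
Monday: 1960, 1988, 2016 → 3.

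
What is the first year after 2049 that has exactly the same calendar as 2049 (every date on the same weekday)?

Two years share a calendar iff Jan 1 falls on the same weekday and both are leap or both are common. 2049: Jan 1 is Friday, common year.
2050: Jan 1 Saturday, common
2051: Jan 1 Sunday, common
2052: Jan 1 Monday, leap
2053: Jan 1 Wednesday, common
2054: Jan 1 Thursday, common
2055: Jan 1 Friday, common
2055 matches on both conditions.

2055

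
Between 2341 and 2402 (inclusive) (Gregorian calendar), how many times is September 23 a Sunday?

Track September 23's weekday year by year (advancing +1, or +2 across a Feb 29):
  2341: Tue  2342: Wed (+1)  2343: Thu (+1)  2344: Sat (+2)  2345: Sun (+1) ✓
  2346: Mon (+1)  2347: Tue (+1)  2348: Thu (+2)  2349: Fri (+1)  2350: Sat (+1)
  2351: Sun (+1) ✓  2352: Tue (+2)  2353: Wed (+1)  2354: Thu (+1)  … (34 more years) …
  2389: Sat (+1)  2390: Sun (+1) ✓  2391: Mon (+1)  2392: Wed (+2)  2393: Thu (+1)
  2394: Fri (+1)  2395: Sat (+1)  2396: Mon (+2)  2397: Tue (+1)  2398: Wed (+1)
  2399: Thu (+1)  2400: Sat (+2)  2401: Sun (+1) ✓  2402: Mon (+1)
Sunday years: 2345, 2351, 2356, 2362, 2373, 2379, 2384, 2390, 2401 — 9 in total.

9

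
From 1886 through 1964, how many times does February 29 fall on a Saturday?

4

Leap years in 1886–1964: 19 of them.
Feb 29 weekday advances by 5 (mod 7) from one leap year to the next four years later (or differs when a century non-leap intervenes).
Leap-day weekdays: 1888:Wed 1892:Mon 1896:Sat✓ 1904:Mon 1908:Sat✓ 1912:Thu 1916:Tue 1920:Sun 1924:Fri 1928:Wed 1932:Mon 1936:Sat✓ 1940:Thu 1944:Tue 1948:Sun 1952:Fri 1956:Wed 1960:Mon 1964:Sat✓
Saturday: 1896, 1908, 1936, 1964 → 4.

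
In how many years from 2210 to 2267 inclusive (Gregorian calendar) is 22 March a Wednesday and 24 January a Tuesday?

6

Check each year's weekday for 22 March and 24 January:
  2210: Thu/Wed  2211: Fri/Thu  2212: Sun/Fri  2213: Mon/Sun  2214: Tue/Mon  2215: Wed/Tue ✓  2216: Fri/Wed  2217: Sat/Fri  2218: Sun/Sat  2219: Mon/Sun  2220: Wed/Mon  2221: Thu/Wed  2222: Fri/Thu  2223: Sat/Fri  …(30 more)…  2254: Wed/Tue ✓  2255: Thu/Wed  2256: Sat/Thu  2257: Sun/Sat  2258: Mon/Sun  2259: Tue/Mon  2260: Thu/Tue  2261: Fri/Thu  2262: Sat/Fri  2263: Sun/Sat  2264: Tue/Sun  2265: Wed/Tue ✓  2266: Thu/Wed  2267: Fri/Thu
Both conditions hold in: 2215, 2226, 2237, 2243, 2254, 2265 — 6.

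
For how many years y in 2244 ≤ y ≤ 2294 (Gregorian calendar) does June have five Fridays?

June has 30 days; it has five Fridays when Friday falls among the first (month-length − 28) days — i.e. when June 1 is one of Friday/Thursday.
June 1 by year: 2244:Sat 2245:Sun 2246:Mon 2247:Tue 2248:Thu✓ 2249:Fri✓ 2250:Sat 2251:Sun 2252:Tue 2253:Wed 2254:Thu✓ 2255:Fri✓ 2256:Sun 2257:Mon 2258:Tue …(21 more)… 2280:Tue 2281:Wed 2282:Thu✓ 2283:Fri✓ 2284:Sun 2285:Mon 2286:Tue 2287:Wed 2288:Fri✓ 2289:Sat 2290:Sun 2291:Mon 2292:Wed 2293:Thu✓ 2294:Fri✓
Years with five Fridays: 2248, 2249, 2254, 2255, 2260, 2265, 2266, 2271, 2276, 2277, 2282, 2283, 2288, 2293, 2294 → 15.

15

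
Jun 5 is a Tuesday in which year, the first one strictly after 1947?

From one year to the next, a fixed date's weekday advances by 1, or by 2 when a Feb 29 lies between the two dates.
1947: June 5 is Thursday.
1948: Saturday (+2)
1949: Sunday (+1)
1950: Monday (+1)
1951: Tuesday (+1)
Jun 5 falls on a Tuesday in 1951.

1951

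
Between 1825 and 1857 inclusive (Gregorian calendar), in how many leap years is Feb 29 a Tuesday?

1

Leap years in 1825–1857: 8 of them.
Feb 29 weekday advances by 5 (mod 7) from one leap year to the next four years later (or differs when a century non-leap intervenes).
Leap-day weekdays: 1828:Fri 1832:Wed 1836:Mon 1840:Sat 1844:Thu 1848:Tue✓ 1852:Sun 1856:Fri
Tuesday: 1848 → 1.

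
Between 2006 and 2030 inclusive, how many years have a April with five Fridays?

6

April has 30 days; it has five Fridays when Friday falls among the first (month-length − 28) days — i.e. when April 1 is one of Friday/Thursday.
April 1 by year: 2006:Sat 2007:Sun 2008:Tue 2009:Wed 2010:Thu✓ 2011:Fri✓ 2012:Sun 2013:Mon 2014:Tue 2015:Wed 2016:Fri✓ 2017:Sat 2018:Sun 2019:Mon 2020:Wed 2021:Thu✓ 2022:Fri✓ 2023:Sat 2024:Mon 2025:Tue 2026:Wed 2027:Thu✓ 2028:Sat 2029:Sun 2030:Mon
Years with five Fridays: 2010, 2011, 2016, 2021, 2022, 2027 → 6.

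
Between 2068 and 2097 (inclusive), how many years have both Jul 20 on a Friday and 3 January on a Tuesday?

2

Check each year's weekday for Jul 20 and 3 January:
  2068: Fri/Tue ✓  2069: Sat/Thu  2070: Sun/Fri  2071: Mon/Sat  2072: Wed/Sun  2073: Thu/Tue  2074: Fri/Wed  2075: Sat/Thu  2076: Mon/Fri  2077: Tue/Sun  2078: Wed/Mon  2079: Thu/Tue  2080: Sat/Wed  2081: Sun/Fri  2082: Mon/Sat  2083: Tue/Sun  2084: Thu/Mon  2085: Fri/Wed  2086: Sat/Thu  2087: Sun/Fri  2088: Tue/Sat  2089: Wed/Mon  2090: Thu/Tue  2091: Fri/Wed  2092: Sun/Thu  2093: Mon/Sat  2094: Tue/Sun  2095: Wed/Mon  2096: Fri/Tue ✓  2097: Sat/Thu
Both conditions hold in: 2068, 2096 — 2.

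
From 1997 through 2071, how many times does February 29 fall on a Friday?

Leap years in 1997–2071: 18 of them.
Feb 29 weekday advances by 5 (mod 7) from one leap year to the next four years later (or differs when a century non-leap intervenes).
Leap-day weekdays: 2000:Tue 2004:Sun 2008:Fri✓ 2012:Wed 2016:Mon 2020:Sat 2024:Thu 2028:Tue 2032:Sun 2036:Fri✓ 2040:Wed 2044:Mon 2048:Sat 2052:Thu 2056:Tue 2060:Sun 2064:Fri✓ 2068:Wed
Friday: 2008, 2036, 2064 → 3.

3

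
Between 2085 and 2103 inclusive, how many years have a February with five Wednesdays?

1

February has 28 days (29 in leap years); it has five Wednesdays when Wednesday falls among the first (month-length − 28) days — i.e. when February 1 is Wednesday in a leap year (never in a common year).
February 1 by year: 2085:Thu 2086:Fri 2087:Sat 2088:Sun 2089:Tue 2090:Wed 2091:Thu 2092:Fri 2093:Sun 2094:Mon 2095:Tue 2096:Wed✓ 2097:Fri 2098:Sat 2099:Sun 2100:Mon 2101:Tue 2102:Wed 2103:Thu
Years with five Wednesdays: 2096 → 1.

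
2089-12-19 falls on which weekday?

January 1, 2089 is a Saturday.
December 19 is day 353 of the year, i.e. 352 days after Jan 1.
352 mod 7 = 2, so advance 2 weekdays from Saturday: Monday.

Monday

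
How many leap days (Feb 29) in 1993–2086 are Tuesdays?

4

Leap years in 1993–2086: 23 of them.
Feb 29 weekday advances by 5 (mod 7) from one leap year to the next four years later (or differs when a century non-leap intervenes).
Leap-day weekdays: 1996:Thu 2000:Tue✓ 2004:Sun 2008:Fri 2012:Wed 2016:Mon 2020:Sat 2024:Thu 2028:Tue✓ 2032:Sun 2036:Fri 2040:Wed 2044:Mon 2048:Sat 2052:Thu 2056:Tue✓ 2060:Sun 2064:Fri 2068:Wed 2072:Mon 2076:Sat 2080:Thu 2084:Tue✓
Tuesday: 2000, 2028, 2056, 2084 → 4.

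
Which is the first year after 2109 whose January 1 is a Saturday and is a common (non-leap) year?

Jan 1 advances by 2 weekdays after a leap year and by 1 after a common year.
2109: Jan 1 is Tuesday.
2110: Wednesday
2111: Thursday
2112: Friday (leap)
2113: Sunday
2114: Monday
2115: Tuesday
2116: Wednesday (leap)
2117: Friday
2118: Saturday
2118 begins on a Saturday and is a common year.

2118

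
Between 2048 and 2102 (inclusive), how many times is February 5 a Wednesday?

8

Track February 5's weekday year by year (advancing +1, or +2 across a Feb 29):
  2048: Wed ✓  2049: Fri (+2)  2050: Sat (+1)  2051: Sun (+1)  2052: Mon (+1)
  2053: Wed (+2) ✓  2054: Thu (+1)  2055: Fri (+1)  2056: Sat (+1)  2057: Mon (+2)
  2058: Tue (+1)  2059: Wed (+1) ✓  2060: Thu (+1)  2061: Sat (+2)  … (27 more years) …
  2089: Sat (+2)  2090: Sun (+1)  2091: Mon (+1)  2092: Tue (+1)  2093: Thu (+2)
  2094: Fri (+1)  2095: Sat (+1)  2096: Sun (+1)  2097: Tue (+2)  2098: Wed (+1) ✓
  2099: Thu (+1)  2100: Fri (+1)  2101: Sat (+1)  2102: Sun (+1)
Wednesday years: 2048, 2053, 2059, 2070, 2076, 2081, 2087, 2098 — 8 in total.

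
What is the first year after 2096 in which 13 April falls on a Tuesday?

2100

From one year to the next, a fixed date's weekday advances by 1, or by 2 when a Feb 29 lies between the two dates.
2096: April 13 is Friday.
2097: Saturday (+1)
2098: Sunday (+1)
2099: Monday (+1)
2100: Tuesday (+1)
13 April falls on a Tuesday in 2100.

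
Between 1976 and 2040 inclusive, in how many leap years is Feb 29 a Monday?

2

Leap years in 1976–2040: 17 of them.
Feb 29 weekday advances by 5 (mod 7) from one leap year to the next four years later (or differs when a century non-leap intervenes).
Leap-day weekdays: 1976:Sun 1980:Fri 1984:Wed 1988:Mon✓ 1992:Sat 1996:Thu 2000:Tue 2004:Sun 2008:Fri 2012:Wed 2016:Mon✓ 2020:Sat 2024:Thu 2028:Tue 2032:Sun 2036:Fri 2040:Wed
Monday: 1988, 2016 → 2.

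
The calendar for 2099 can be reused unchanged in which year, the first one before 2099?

Two years share a calendar iff Jan 1 falls on the same weekday and both are leap or both are common. 2099: Jan 1 is Thursday, common year.
2098: Jan 1 Wednesday, common
2097: Jan 1 Tuesday, common
2096: Jan 1 Sunday, leap
2095: Jan 1 Saturday, common
2094: Jan 1 Friday, common
2093: Jan 1 Thursday, common
2093 matches on both conditions.

2093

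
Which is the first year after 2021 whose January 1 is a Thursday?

2026

Jan 1 advances by 2 weekdays after a leap year and by 1 after a common year.
2021: Jan 1 is Friday.
2022: Saturday
2023: Sunday
2024: Monday (leap)
2025: Wednesday
2026: Thursday
2026 begins on a Thursday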